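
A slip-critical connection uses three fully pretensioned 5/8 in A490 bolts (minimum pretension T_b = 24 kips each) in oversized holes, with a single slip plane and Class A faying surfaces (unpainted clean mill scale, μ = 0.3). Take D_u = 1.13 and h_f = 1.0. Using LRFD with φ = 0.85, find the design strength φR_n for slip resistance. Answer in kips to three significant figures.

20.7 kips

R_n = μ · D_u · h_f · T_b · n_s · n_b = 0.3 × 1.13 × 1.0 × 24 × 1 × 3 = 24.41 kips.
Design strength φR_n = 0.85 × 24.41 = 20.7 kips.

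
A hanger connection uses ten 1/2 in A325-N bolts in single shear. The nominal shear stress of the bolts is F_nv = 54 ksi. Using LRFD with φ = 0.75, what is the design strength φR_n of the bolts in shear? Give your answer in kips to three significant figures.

A_b = π × 0.5² / 4 = 0.1963 in².
R_n = F_nv · A_b · n · n_s = 54 × 0.1963 × 10 × 1 = 106 kips.
Design strength φR_n = 0.75 × 106 = 79.5 kips.

79.5 kips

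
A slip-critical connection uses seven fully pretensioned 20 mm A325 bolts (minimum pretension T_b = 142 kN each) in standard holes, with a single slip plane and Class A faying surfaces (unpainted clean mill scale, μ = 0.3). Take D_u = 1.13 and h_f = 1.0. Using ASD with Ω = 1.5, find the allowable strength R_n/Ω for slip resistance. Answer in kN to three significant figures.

225 kN

R_n = μ · D_u · h_f · T_b · n_s · n_b = 0.3 × 1.13 × 1.0 × 142 × 1 × 7 = 337 kN.
Allowable strength R_n/Ω = 337 / 1.5 = 225 kN.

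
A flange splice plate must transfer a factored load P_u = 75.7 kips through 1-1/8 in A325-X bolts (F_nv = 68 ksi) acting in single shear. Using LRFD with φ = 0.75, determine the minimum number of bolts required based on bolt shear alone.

2 bolts

A_b = π·1.125²/4 = 0.994 in².
Per-bolt design strength φR_n = 0.75 × 68 × 0.994 × 1 = 50.69 kips.
n ≥ 75.7 / 50.69 = 1.493 → use 2 bolts.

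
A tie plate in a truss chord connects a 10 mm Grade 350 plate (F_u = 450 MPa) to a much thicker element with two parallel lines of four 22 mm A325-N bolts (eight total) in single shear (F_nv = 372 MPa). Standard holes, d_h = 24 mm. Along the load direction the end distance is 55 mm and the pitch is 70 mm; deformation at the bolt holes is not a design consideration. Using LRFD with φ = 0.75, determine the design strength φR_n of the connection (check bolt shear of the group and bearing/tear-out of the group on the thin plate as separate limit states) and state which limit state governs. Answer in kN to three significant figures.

Bolt shear: A_b = π·22²/4 = 380.1 mm²; R_n = 372 × 380.1 × 8 × 1 / 1000 = 1131 kN → 0.75 × 1131 = 848 kN.
Bearing (1.5 l_c t F_u ≤ 3.0 d t F_u): upper limit = 3.0·22·10·450 / 1000 = 297 kN.
  Edge l_c = 55 − 24/2 = 43 → r_n = 290.2 kN; interior l_c = 70 − 24 = 46 → r_n = 297 kN.
  R_n,bearing = 2·290.2 + 6·297 = 2362 kN → 0.75 × 2362 = 1770 kN.
Bolt shear governs: 848 kN.

848 kN (bolt shear governs)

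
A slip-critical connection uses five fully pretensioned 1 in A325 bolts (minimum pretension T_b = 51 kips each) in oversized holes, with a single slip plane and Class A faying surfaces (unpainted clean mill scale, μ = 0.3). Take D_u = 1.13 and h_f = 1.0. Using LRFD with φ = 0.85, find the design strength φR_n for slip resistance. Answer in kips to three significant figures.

R_n = μ · D_u · h_f · T_b · n_s · n_b = 0.3 × 1.13 × 1.0 × 51 × 1 × 5 = 86.44 kips.
Design strength φR_n = 0.85 × 86.44 = 73.5 kips.

73.5 kips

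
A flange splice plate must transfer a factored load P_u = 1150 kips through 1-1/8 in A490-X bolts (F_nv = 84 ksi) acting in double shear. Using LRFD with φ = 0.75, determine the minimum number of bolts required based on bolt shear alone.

10 bolts

A_b = π·1.125²/4 = 0.994 in².
Per-bolt design strength φR_n = 0.75 × 84 × 0.994 × 2 = 125.2 kips.
n ≥ 1150 / 125.2 = 9.182 → use 10 bolts.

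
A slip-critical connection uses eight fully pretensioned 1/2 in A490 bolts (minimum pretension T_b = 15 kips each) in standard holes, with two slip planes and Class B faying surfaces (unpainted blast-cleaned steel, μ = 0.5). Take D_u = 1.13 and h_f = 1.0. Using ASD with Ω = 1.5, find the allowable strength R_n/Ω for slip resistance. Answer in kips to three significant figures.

90.4 kips

R_n = μ · D_u · h_f · T_b · n_s · n_b = 0.5 × 1.13 × 1.0 × 15 × 2 × 8 = 135.6 kips.
Allowable strength R_n/Ω = 135.6 / 1.5 = 90.4 kips.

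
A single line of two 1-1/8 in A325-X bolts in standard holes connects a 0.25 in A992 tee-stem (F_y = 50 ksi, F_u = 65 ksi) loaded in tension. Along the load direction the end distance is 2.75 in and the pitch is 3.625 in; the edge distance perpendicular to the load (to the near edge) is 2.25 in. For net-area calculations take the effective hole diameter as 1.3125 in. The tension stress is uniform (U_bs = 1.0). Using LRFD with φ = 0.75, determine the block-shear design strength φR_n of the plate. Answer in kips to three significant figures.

Shear plane L_v = 2.75 + 1·3.625 = 6.375 in; A_gv = 6.375 × 0.25 = 1.594 in².
A_nv = (6.375 − 1.5·1.3125) × 0.25 = 1.102 in².
A_nt = (2.25 − 0.5·1.3125) × 0.25 = 0.3984 in².
0.6 F_u A_nv = 42.96 kips; 0.6 F_y A_gv = 47.81 kips → shear rupture governs the shear term.
R_n = 42.96 + 1.0 × 65 × 0.3984 = 68.86 kips.
Design strength φR_n = 0.75 × 68.86 = 51.6 kips.

51.6 kips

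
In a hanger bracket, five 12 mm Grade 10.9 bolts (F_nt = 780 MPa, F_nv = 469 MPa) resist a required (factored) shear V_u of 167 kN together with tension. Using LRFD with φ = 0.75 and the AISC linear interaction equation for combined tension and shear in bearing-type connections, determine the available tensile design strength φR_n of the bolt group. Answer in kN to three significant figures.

152 kN

A_b = π·12²/4 = 113.1 mm²; f_rv = 167 × 1000 / (5 × 113.1) = 295.3 MPa.
F'_nt = 1.3 F_nt − (F_nt / φF_nv) f_rv = 1.3·780 − (780/(0.75·469))·295.3 = 359.1 MPa, capped at F_nt → F'_nt = 359.1 MPa.
R_n = F'_nt · A_b · n = 359.1 × 113.1 × 5 / 1000 = 203.1 kN.
Design strength φR_n = 0.75 × 203.1 = 152 kN.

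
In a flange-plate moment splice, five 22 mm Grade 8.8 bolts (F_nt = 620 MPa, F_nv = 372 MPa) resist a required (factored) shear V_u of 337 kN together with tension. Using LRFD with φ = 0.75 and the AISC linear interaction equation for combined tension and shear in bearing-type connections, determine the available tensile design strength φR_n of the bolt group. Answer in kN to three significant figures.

A_b = π·22²/4 = 380.1 mm²; f_rv = 337 × 1000 / (5 × 380.1) = 177.3 MPa.
F'_nt = 1.3 F_nt − (F_nt / φF_nv) f_rv = 1.3·620 − (620/(0.75·372))·177.3 = 412 MPa, capped at F_nt → F'_nt = 412 MPa.
R_n = F'_nt · A_b · n = 412 × 380.1 × 5 / 1000 = 783 kN.
Design strength φR_n = 0.75 × 783 = 587 kN.

587 kN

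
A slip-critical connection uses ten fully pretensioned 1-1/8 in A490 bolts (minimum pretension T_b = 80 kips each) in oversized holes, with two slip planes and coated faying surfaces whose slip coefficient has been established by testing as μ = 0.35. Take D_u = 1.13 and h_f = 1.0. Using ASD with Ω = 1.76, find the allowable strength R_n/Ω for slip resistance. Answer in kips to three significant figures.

360 kips

R_n = μ · D_u · h_f · T_b · n_s · n_b = 0.35 × 1.13 × 1.0 × 80 × 2 × 10 = 632.8 kips.
Allowable strength R_n/Ω = 632.8 / 1.76 = 360 kips.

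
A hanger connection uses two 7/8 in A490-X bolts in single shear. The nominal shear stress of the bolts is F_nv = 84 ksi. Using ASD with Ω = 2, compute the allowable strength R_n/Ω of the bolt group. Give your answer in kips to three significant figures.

A_b = π × 0.875² / 4 = 0.6013 in².
R_n = F_nv · A_b · n · n_s = 84 × 0.6013 × 2 × 1 = 101 kips.
Allowable strength R_n/Ω = 101 / 2 = 50.5 kips.

50.5 kips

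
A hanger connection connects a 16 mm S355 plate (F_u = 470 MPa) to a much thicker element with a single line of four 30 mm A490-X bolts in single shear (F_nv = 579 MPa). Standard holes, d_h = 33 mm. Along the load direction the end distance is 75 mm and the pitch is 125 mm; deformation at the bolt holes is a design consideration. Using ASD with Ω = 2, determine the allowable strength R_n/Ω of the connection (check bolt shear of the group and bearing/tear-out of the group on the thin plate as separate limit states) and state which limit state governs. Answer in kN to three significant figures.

819 kN (bolt shear governs)

Bolt shear: A_b = π·30²/4 = 706.9 mm²; R_n = 579 × 706.9 × 4 × 1 / 1000 = 1637 kN → 1637 / 2 = 819 kN.
Bearing (1.2 l_c t F_u ≤ 2.4 d t F_u): upper limit = 2.4·30·16·470 / 1000 = 541.4 kN.
  Edge l_c = 75 − 33/2 = 58.5 → r_n = 527.9 kN; interior l_c = 125 − 33 = 92 → r_n = 541.4 kN.
  R_n,bearing = 1·527.9 + 3·541.4 = 2152 kN → 2152 / 2 = 1080 kN.
Bolt shear governs: 819 kN.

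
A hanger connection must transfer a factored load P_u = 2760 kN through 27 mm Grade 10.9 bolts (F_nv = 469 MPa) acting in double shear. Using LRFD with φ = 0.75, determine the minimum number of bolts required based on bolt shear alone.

A_b = π·27²/4 = 572.6 mm².
Per-bolt design strength φR_n = 0.75 × 469 × 572.6 × 2 / 1000 = 402.8 kN.
n ≥ 2760 / 402.8 = 6.852 → use 7 bolts.

7 bolts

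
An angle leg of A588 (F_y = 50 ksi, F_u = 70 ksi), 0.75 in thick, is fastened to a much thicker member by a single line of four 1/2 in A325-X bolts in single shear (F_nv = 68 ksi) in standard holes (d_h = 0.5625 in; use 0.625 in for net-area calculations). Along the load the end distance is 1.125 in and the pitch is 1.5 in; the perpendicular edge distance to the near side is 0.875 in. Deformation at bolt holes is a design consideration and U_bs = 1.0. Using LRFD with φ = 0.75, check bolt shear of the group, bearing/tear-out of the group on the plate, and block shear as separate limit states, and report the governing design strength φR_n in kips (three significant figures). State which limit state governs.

Bolt shear: A_b = π·0.5²/4 = 0.1963 in²; R_n = 68 × 0.1963 × 4 × 1 = 53.41 kips → 0.75 × 53.41 = 40.1 kips.
Bearing: edge l_c = 0.8438, r_n = 53.16 kips; interior l_c = 0.9375, r_n = 59.06 kips; R_n = 53.16 + 3·59.06 = 230.3 kips → 173 kips.
Block shear: A_gv = 4.219, A_nv = 2.578, A_nt = 0.4219 in²; R_n = min(0.6F_uA_nv, 0.6F_yA_gv) + U_bs·F_u·A_nt = 137.8 kips → 103 kips.
Bolt shear governs: 40.1 kips.

40.1 kips (bolt shear governs)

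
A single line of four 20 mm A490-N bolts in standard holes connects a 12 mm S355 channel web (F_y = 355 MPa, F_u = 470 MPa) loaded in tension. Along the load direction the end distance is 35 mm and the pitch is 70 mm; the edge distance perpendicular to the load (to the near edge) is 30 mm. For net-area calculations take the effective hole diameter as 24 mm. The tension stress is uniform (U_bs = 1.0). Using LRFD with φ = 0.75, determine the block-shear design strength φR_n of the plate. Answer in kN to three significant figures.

Shear plane L_v = 35 + 3·70 = 245 mm; A_gv = 245 × 12 = 2940 mm².
A_nv = (245 − 3.5·24) × 12 = 1932 mm².
A_nt = (30 − 0.5·24) × 12 = 216 mm².
0.6 F_u A_nv = 544.8 kN; 0.6 F_y A_gv = 626.2 kN → shear rupture governs the shear term.
R_n = 544.8 + 1.0 × 470 × 216 / 1000 = 646.3 kN.
Design strength φR_n = 0.75 × 646.3 = 485 kN.

485 kN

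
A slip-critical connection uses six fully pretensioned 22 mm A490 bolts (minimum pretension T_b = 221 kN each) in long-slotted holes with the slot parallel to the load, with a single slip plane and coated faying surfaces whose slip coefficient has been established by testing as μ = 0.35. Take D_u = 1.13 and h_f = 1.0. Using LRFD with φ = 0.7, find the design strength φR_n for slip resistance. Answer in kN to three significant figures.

R_n = μ · D_u · h_f · T_b · n_s · n_b = 0.35 × 1.13 × 1.0 × 221 × 1 × 6 = 524.4 kN.
Design strength φR_n = 0.7 × 524.4 = 367 kN.

367 kN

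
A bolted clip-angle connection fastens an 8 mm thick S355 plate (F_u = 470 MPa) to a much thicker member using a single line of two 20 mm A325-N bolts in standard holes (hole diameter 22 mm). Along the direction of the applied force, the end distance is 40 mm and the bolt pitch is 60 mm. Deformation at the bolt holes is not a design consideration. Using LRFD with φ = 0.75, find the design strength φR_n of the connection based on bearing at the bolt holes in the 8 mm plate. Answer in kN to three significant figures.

283 kN

Per bolt r_n = 1.5 l_c t F_u ≤ 3.0 d t F_u; upper limit = 3.0 × 20 × 8 × 470 / 1000 = 225.6 kN.
Edge bolt: l_c = 40 − 22/2 = 29 mm → 1.5 × 29 × 8 × 470 / 1000 = 163.6 → r_n = 163.6 kN.
Interior bolts: l_c = 60 − 22 = 38 mm → 1.5 × 38 × 8 × 470 / 1000 = 214.3 → r_n = 214.3 kN.
R_n = 1 × 163.6 + 1 × 214.3 = 377.9 kN.
Design strength φR_n = 0.75 × 377.9 = 283 kN.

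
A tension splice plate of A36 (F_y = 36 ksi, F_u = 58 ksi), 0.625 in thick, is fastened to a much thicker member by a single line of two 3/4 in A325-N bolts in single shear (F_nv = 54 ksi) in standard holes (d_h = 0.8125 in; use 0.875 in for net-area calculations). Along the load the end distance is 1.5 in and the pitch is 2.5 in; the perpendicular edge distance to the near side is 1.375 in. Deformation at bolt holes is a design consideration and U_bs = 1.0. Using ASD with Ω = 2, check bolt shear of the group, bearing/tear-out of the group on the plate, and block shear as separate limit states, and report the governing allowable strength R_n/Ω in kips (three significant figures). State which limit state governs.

Bolt shear: A_b = π·0.75²/4 = 0.4418 in²; R_n = 54 × 0.4418 × 2 × 1 = 47.71 kips → 47.71 / 2 = 23.9 kips.
Bearing: edge l_c = 1.094, r_n = 47.58 kips; interior l_c = 1.688, r_n = 65.25 kips; R_n = 47.58 + 1·65.25 = 112.8 kips → 56.4 kips.
Block shear: A_gv = 2.5, A_nv = 1.68, A_nt = 0.5859 in²; R_n = min(0.6F_uA_nv, 0.6F_yA_gv) + U_bs·F_u·A_nt = 87.98 kips → 44 kips.
Bolt shear governs: 23.9 kips.

23.9 kips (bolt shear governs)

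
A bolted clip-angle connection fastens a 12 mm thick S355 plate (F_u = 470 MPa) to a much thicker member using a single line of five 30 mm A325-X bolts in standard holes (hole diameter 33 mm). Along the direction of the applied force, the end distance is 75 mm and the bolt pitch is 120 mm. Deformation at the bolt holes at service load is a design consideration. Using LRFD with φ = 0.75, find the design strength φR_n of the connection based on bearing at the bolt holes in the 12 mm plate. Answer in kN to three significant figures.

1520 kN

Per bolt r_n = 1.2 l_c t F_u ≤ 2.4 d t F_u; upper limit = 2.4 × 30 × 12 × 470 / 1000 = 406.1 kN.
Edge bolt: l_c = 75 − 33/2 = 58.5 mm → 1.2 × 58.5 × 12 × 470 / 1000 = 395.9 → r_n = 395.9 kN.
Interior bolts: l_c = 120 − 33 = 87 mm → 1.2 × 87 × 12 × 470 / 1000 = 588.8 → r_n = 406.1 kN.
R_n = 1 × 395.9 + 4 × 406.1 = 2020 kN.
Design strength φR_n = 0.75 × 2020 = 1520 kN.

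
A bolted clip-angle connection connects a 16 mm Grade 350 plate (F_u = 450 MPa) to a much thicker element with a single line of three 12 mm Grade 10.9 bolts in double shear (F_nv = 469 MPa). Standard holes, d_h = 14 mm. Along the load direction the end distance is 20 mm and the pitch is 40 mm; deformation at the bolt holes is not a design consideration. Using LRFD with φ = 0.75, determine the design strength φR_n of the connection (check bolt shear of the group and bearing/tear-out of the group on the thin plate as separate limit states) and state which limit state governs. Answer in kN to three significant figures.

Bolt shear: A_b = π·12²/4 = 113.1 mm²; R_n = 469 × 113.1 × 3 × 2 / 1000 = 318.3 kN → 0.75 × 318.3 = 239 kN.
Bearing (1.5 l_c t F_u ≤ 3.0 d t F_u): upper limit = 3.0·12·16·450 / 1000 = 259.2 kN.
  Edge l_c = 20 − 14/2 = 13 → r_n = 140.4 kN; interior l_c = 40 − 14 = 26 → r_n = 259.2 kN.
  R_n,bearing = 1·140.4 + 2·259.2 = 658.8 kN → 0.75 × 658.8 = 494 kN.
Bolt shear governs: 239 kN.

239 kN (bolt shear governs)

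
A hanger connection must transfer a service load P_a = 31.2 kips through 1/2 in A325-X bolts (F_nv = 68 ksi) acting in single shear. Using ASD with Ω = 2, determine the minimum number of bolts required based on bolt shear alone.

A_b = π·0.5²/4 = 0.1963 in².
Per-bolt allowable strength R_n/Ω = 68 × 0.1963 × 1 / 2 = 6.676 kips.
n ≥ 31.2 / 6.676 = 4.674 → use 5 bolts.

5 bolts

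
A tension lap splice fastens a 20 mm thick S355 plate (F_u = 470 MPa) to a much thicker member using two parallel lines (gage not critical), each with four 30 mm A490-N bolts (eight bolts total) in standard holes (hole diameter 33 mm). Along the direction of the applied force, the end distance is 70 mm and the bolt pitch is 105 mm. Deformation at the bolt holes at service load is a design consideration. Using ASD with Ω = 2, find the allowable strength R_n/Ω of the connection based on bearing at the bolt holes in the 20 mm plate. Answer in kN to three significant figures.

Per bolt r_n = 1.2 l_c t F_u ≤ 2.4 d t F_u; upper limit = 2.4 × 30 × 20 × 470 / 1000 = 676.8 kN.
Edge bolt: l_c = 70 − 33/2 = 53.5 mm → 1.2 × 53.5 × 20 × 470 / 1000 = 603.5 → r_n = 603.5 kN.
Interior bolts: l_c = 105 − 33 = 72 mm → 1.2 × 72 × 20 × 470 / 1000 = 812.2 → r_n = 676.8 kN.
R_n = 2 × 603.5 + 6 × 676.8 = 5268 kN.
Allowable strength R_n/Ω = 5268 / 2 = 2630 kN.

2630 kN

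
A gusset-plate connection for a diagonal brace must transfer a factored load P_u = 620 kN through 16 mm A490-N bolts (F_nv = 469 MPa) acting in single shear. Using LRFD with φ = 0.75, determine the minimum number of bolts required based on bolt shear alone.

9 bolts

A_b = π·16²/4 = 201.1 mm².
Per-bolt design strength φR_n = 0.75 × 469 × 201.1 × 1 / 1000 = 70.72 kN.
n ≥ 620 / 70.72 = 8.767 → use 9 bolts.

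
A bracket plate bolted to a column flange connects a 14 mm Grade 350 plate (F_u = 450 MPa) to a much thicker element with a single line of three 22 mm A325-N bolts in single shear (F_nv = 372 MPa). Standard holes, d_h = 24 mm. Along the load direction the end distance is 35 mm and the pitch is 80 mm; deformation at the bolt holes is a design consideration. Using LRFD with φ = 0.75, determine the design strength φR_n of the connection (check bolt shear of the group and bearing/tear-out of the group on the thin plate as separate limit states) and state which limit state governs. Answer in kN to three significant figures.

Bolt shear: A_b = π·22²/4 = 380.1 mm²; R_n = 372 × 380.1 × 3 × 1 / 1000 = 424.2 kN → 0.75 × 424.2 = 318 kN.
Bearing (1.2 l_c t F_u ≤ 2.4 d t F_u): upper limit = 2.4·22·14·450 / 1000 = 332.6 kN.
  Edge l_c = 35 − 24/2 = 23 → r_n = 173.9 kN; interior l_c = 80 − 24 = 56 → r_n = 332.6 kN.
  R_n,bearing = 1·173.9 + 2·332.6 = 839.2 kN → 0.75 × 839.2 = 629 kN.
Bolt shear governs: 318 kN.

318 kN (bolt shear governs)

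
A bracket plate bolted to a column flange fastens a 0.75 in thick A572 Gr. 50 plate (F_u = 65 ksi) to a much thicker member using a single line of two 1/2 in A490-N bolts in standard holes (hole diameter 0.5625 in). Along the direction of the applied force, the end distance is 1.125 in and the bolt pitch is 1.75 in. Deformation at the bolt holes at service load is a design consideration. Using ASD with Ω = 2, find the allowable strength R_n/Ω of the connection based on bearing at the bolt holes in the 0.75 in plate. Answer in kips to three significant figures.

53.9 kips

Per bolt r_n = 1.2 l_c t F_u ≤ 2.4 d t F_u; upper limit = 2.4 × 0.5 × 0.75 × 65 = 58.5 kips.
Edge bolt: l_c = 1.125 − 0.5625/2 = 0.8438 in → 1.2 × 0.8438 × 0.75 × 65 = 49.36 → r_n = 49.36 kips.
Interior bolts: l_c = 1.75 − 0.5625 = 1.188 in → 1.2 × 1.188 × 0.75 × 65 = 69.47 → r_n = 58.5 kips.
R_n = 1 × 49.36 + 1 × 58.5 = 107.9 kips.
Allowable strength R_n/Ω = 107.9 / 2 = 53.9 kips.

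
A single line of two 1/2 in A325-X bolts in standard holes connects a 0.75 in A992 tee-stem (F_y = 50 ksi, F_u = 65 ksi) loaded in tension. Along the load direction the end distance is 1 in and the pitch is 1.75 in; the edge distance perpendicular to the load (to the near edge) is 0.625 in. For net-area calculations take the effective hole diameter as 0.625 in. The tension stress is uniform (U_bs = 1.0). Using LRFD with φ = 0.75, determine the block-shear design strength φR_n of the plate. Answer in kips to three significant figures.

51.2 kips

Shear plane L_v = 1 + 1·1.75 = 2.75 in; A_gv = 2.75 × 0.75 = 2.062 in².
A_nv = (2.75 − 1.5·0.625) × 0.75 = 1.359 in².
A_nt = (0.625 − 0.5·0.625) × 0.75 = 0.2344 in².
0.6 F_u A_nv = 53.02 kips; 0.6 F_y A_gv = 61.88 kips → shear rupture governs the shear term.
R_n = 53.02 + 1.0 × 65 × 0.2344 = 68.25 kips.
Design strength φR_n = 0.75 × 68.25 = 51.2 kips.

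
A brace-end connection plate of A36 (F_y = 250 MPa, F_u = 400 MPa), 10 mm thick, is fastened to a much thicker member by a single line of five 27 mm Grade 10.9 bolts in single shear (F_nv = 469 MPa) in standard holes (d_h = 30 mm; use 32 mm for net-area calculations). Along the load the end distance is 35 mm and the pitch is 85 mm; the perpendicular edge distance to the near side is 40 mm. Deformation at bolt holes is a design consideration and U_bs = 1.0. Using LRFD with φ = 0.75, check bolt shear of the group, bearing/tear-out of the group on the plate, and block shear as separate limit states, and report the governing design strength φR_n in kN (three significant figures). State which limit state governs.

Bolt shear: A_b = π·27²/4 = 572.6 mm²; R_n = 469 × 572.6 × 5 × 1 / 1000 = 1343 kN → 0.75 × 1343 = 1010 kN.
Bearing: edge l_c = 20, r_n = 96 kN; interior l_c = 55, r_n = 259.2 kN; R_n = 96 + 4·259.2 = 1133 kN → 850 kN.
Block shear: A_gv = 3750, A_nv = 2310, A_nt = 240 mm²; R_n = min(0.6F_uA_nv, 0.6F_yA_gv) + U_bs·F_u·A_nt = 650.4 kN → 488 kN.
Block shear governs: 488 kN.

488 kN (block shear governs)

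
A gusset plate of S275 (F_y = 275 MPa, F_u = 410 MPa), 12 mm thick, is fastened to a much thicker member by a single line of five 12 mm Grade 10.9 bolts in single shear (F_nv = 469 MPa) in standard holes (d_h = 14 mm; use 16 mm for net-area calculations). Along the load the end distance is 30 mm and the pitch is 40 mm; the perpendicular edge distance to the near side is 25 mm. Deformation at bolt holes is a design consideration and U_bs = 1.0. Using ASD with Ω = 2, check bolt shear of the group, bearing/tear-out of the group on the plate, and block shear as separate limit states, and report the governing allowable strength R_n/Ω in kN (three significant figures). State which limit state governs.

133 kN (bolt shear governs)

Bolt shear: A_b = π·12²/4 = 113.1 mm²; R_n = 469 × 113.1 × 5 × 1 / 1000 = 265.2 kN → 265.2 / 2 = 133 kN.
Bearing: edge l_c = 23, r_n = 135.8 kN; interior l_c = 26, r_n = 141.7 kN; R_n = 135.8 + 4·141.7 = 702.6 kN → 351 kN.
Block shear: A_gv = 2280, A_nv = 1416, A_nt = 204 mm²; R_n = min(0.6F_uA_nv, 0.6F_yA_gv) + U_bs·F_u·A_nt = 432 kN → 216 kN.
Bolt shear governs: 133 kN.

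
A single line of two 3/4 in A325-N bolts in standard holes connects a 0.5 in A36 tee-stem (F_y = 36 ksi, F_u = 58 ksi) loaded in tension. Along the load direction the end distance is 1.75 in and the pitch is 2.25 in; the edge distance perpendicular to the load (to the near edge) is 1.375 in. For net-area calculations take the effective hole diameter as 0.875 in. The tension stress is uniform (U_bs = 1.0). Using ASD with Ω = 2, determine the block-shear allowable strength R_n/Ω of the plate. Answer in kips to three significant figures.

Shear plane L_v = 1.75 + 1·2.25 = 4 in; A_gv = 4 × 0.5 = 2 in².
A_nv = (4 − 1.5·0.875) × 0.5 = 1.344 in².
A_nt = (1.375 − 0.5·0.875) × 0.5 = 0.4688 in².
0.6 F_u A_nv = 46.76 kips; 0.6 F_y A_gv = 43.2 kips → shear yielding governs the shear term.
R_n = 43.2 + 1.0 × 58 × 0.4688 = 70.39 kips.
Allowable strength R_n/Ω = 70.39 / 2 = 35.2 kips.

35.2 kips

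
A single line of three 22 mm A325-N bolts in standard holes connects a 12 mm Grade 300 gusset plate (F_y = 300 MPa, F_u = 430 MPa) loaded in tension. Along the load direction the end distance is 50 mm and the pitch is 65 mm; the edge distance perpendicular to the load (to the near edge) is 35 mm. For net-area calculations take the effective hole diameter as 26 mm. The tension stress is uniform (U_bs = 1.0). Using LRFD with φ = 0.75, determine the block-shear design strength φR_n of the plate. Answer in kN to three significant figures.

Shear plane L_v = 50 + 2·65 = 180 mm; A_gv = 180 × 12 = 2160 mm².
A_nv = (180 − 2.5·26) × 12 = 1380 mm².
A_nt = (35 − 0.5·26) × 12 = 264 mm².
0.6 F_u A_nv = 356 kN; 0.6 F_y A_gv = 388.8 kN → shear rupture governs the shear term.
R_n = 356 + 1.0 × 430 × 264 / 1000 = 469.6 kN.
Design strength φR_n = 0.75 × 469.6 = 352 kN.

352 kN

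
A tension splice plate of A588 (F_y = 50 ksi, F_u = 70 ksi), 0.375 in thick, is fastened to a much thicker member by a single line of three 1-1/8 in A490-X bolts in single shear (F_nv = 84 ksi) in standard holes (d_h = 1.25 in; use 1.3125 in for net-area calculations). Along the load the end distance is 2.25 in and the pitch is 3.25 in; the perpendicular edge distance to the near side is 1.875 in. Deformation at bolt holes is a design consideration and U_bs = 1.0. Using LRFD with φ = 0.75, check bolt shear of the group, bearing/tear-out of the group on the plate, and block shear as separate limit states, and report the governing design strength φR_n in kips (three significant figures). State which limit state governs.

Bolt shear: A_b = π·1.125²/4 = 0.994 in²; R_n = 84 × 0.994 × 3 × 1 = 250.5 kips → 0.75 × 250.5 = 188 kips.
Bearing: edge l_c = 1.625, r_n = 51.19 kips; interior l_c = 2, r_n = 63 kips; R_n = 51.19 + 2·63 = 177.2 kips → 133 kips.
Block shear: A_gv = 3.281, A_nv = 2.051, A_nt = 0.457 in²; R_n = min(0.6F_uA_nv, 0.6F_yA_gv) + U_bs·F_u·A_nt = 118.1 kips → 88.6 kips.
Block shear governs: 88.6 kips.

88.6 kips (block shear governs)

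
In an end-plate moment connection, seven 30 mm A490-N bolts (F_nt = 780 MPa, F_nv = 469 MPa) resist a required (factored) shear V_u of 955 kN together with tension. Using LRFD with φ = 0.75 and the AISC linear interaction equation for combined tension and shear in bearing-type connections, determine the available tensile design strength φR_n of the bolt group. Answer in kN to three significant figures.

A_b = π·30²/4 = 706.9 mm²; f_rv = 955 × 1000 / (7 × 706.9) = 193 MPa.
F'_nt = 1.3 F_nt − (F_nt / φF_nv) f_rv = 1.3·780 − (780/(0.75·469))·193 = 586 MPa, capped at F_nt → F'_nt = 586 MPa.
R_n = F'_nt · A_b · n = 586 × 706.9 × 7 / 1000 = 2900 kN.
Design strength φR_n = 0.75 × 2900 = 2170 kN.

2170 kN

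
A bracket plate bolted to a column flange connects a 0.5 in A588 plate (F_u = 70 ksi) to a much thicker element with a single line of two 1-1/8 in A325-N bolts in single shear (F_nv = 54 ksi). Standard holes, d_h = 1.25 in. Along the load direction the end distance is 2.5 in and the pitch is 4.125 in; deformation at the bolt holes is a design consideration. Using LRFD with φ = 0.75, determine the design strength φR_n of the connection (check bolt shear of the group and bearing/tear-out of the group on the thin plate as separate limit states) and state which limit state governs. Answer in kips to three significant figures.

80.5 kips (bolt shear governs)

Bolt shear: A_b = π·1.125²/4 = 0.994 in²; R_n = 54 × 0.994 × 2 × 1 = 107.4 kips → 0.75 × 107.4 = 80.5 kips.
Bearing (1.2 l_c t F_u ≤ 2.4 d t F_u): upper limit = 2.4·1.125·0.5·70 = 94.5 kips.
  Edge l_c = 2.5 − 1.25/2 = 1.875 → r_n = 78.75 kips; interior l_c = 4.125 − 1.25 = 2.875 → r_n = 94.5 kips.
  R_n,bearing = 1·78.75 + 1·94.5 = 173.2 kips → 0.75 × 173.2 = 130 kips.
Bolt shear governs: 80.5 kips.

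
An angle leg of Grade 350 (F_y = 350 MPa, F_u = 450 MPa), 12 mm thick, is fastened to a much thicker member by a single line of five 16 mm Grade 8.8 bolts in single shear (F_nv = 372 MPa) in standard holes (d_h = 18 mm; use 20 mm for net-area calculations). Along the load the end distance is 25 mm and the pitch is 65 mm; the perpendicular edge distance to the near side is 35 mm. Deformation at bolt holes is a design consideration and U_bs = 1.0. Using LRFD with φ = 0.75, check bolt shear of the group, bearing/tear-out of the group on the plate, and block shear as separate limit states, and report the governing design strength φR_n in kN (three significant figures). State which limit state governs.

Bolt shear: A_b = π·16²/4 = 201.1 mm²; R_n = 372 × 201.1 × 5 × 1 / 1000 = 374 kN → 0.75 × 374 = 280 kN.
Bearing: edge l_c = 16, r_n = 103.7 kN; interior l_c = 47, r_n = 207.4 kN; R_n = 103.7 + 4·207.4 = 933.1 kN → 700 kN.
Block shear: A_gv = 3420, A_nv = 2340, A_nt = 300 mm²; R_n = min(0.6F_uA_nv, 0.6F_yA_gv) + U_bs·F_u·A_nt = 766.8 kN → 575 kN.
Bolt shear governs: 280 kN.

280 kN (bolt shear governs)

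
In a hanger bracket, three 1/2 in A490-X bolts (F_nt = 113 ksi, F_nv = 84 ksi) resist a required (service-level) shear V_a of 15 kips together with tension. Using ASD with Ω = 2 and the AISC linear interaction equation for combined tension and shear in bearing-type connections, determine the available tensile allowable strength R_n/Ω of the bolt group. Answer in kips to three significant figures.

23.1 kips

A_b = π·0.5²/4 = 0.1963 in²; f_rv = 15 / (3 × 0.1963) = 25.46 ksi.
F'_nt = 1.3 F_nt − (Ω F_nt / F_nv) f_rv = 1.3·113 − (2·113/84)·25.46 = 78.39 ksi, capped at F_nt → F'_nt = 78.39 ksi.
R_n = F'_nt · A_b · n = 78.39 × 0.1963 × 3 = 46.17 kips.
Allowable strength R_n/Ω = 46.17 / 2 = 23.1 kips.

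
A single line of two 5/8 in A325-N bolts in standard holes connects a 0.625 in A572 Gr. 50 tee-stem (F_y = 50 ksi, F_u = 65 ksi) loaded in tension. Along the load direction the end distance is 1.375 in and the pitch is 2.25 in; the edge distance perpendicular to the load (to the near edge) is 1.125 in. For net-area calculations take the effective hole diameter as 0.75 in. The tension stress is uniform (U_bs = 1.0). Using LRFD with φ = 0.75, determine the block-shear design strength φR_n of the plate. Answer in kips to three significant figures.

Shear plane L_v = 1.375 + 1·2.25 = 3.625 in; A_gv = 3.625 × 0.625 = 2.266 in².
A_nv = (3.625 − 1.5·0.75) × 0.625 = 1.562 in².
A_nt = (1.125 − 0.5·0.75) × 0.625 = 0.4688 in².
0.6 F_u A_nv = 60.94 kips; 0.6 F_y A_gv = 67.97 kips → shear rupture governs the shear term.
R_n = 60.94 + 1.0 × 65 × 0.4688 = 91.41 kips.
Design strength φR_n = 0.75 × 91.41 = 68.6 kips.

68.6 kips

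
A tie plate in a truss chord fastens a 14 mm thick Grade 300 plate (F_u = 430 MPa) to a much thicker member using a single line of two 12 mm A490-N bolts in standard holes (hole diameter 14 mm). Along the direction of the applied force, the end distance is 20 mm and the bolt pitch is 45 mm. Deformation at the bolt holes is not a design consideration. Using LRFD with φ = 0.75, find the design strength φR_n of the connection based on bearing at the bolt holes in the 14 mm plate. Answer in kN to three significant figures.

251 kN

Per bolt r_n = 1.5 l_c t F_u ≤ 3.0 d t F_u; upper limit = 3.0 × 12 × 14 × 430 / 1000 = 216.7 kN.
Edge bolt: l_c = 20 − 14/2 = 13 mm → 1.5 × 13 × 14 × 430 / 1000 = 117.4 → r_n = 117.4 kN.
Interior bolts: l_c = 45 − 14 = 31 mm → 1.5 × 31 × 14 × 430 / 1000 = 279.9 → r_n = 216.7 kN.
R_n = 1 × 117.4 + 1 × 216.7 = 334.1 kN.
Design strength φR_n = 0.75 × 334.1 = 251 kN.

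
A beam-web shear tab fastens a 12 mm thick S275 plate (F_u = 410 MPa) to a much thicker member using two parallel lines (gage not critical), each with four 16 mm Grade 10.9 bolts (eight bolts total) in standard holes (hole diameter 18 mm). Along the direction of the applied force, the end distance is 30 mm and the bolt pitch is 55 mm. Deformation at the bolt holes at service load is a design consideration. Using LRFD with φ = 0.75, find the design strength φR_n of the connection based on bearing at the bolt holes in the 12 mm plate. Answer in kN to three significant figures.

Per bolt r_n = 1.2 l_c t F_u ≤ 2.4 d t F_u; upper limit = 2.4 × 16 × 12 × 410 / 1000 = 188.9 kN.
Edge bolt: l_c = 30 − 18/2 = 21 mm → 1.2 × 21 × 12 × 410 / 1000 = 124 → r_n = 124 kN.
Interior bolts: l_c = 55 − 18 = 37 mm → 1.2 × 37 × 12 × 410 / 1000 = 218.4 → r_n = 188.9 kN.
R_n = 2 × 124 + 6 × 188.9 = 1382 kN.
Design strength φR_n = 0.75 × 1382 = 1040 kN.

1040 kN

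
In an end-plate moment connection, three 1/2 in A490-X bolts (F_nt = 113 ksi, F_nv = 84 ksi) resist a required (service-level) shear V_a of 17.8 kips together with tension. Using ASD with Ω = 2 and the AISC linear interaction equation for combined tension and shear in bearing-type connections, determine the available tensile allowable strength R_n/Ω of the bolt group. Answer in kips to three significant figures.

19.3 kips

A_b = π·0.5²/4 = 0.1963 in²; f_rv = 17.8 / (3 × 0.1963) = 30.22 ksi.
F'_nt = 1.3 F_nt − (Ω F_nt / F_nv) f_rv = 1.3·113 − (2·113/84)·30.22 = 65.6 ksi, capped at F_nt → F'_nt = 65.6 ksi.
R_n = F'_nt · A_b · n = 65.6 × 0.1963 × 3 = 38.64 kips.
Allowable strength R_n/Ω = 38.64 / 2 = 19.3 kips.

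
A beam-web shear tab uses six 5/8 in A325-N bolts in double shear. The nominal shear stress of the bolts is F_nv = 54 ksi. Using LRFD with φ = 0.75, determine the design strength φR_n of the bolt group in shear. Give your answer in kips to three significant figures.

149 kips

A_b = π × 0.625² / 4 = 0.3068 in².
R_n = F_nv · A_b · n · n_s = 54 × 0.3068 × 6 × 2 = 198.8 kips.
Design strength φR_n = 0.75 × 198.8 = 149 kips.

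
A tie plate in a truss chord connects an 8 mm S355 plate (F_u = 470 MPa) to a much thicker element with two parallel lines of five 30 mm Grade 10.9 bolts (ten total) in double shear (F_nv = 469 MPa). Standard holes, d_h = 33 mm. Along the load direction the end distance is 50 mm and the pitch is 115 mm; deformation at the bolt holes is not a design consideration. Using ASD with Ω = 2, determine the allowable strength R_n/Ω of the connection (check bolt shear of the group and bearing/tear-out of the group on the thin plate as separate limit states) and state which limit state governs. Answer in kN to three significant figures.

1540 kN (bearing governs)

Bolt shear: A_b = π·30²/4 = 706.9 mm²; R_n = 469 × 706.9 × 10 × 2 / 1000 = 6630 kN → 6630 / 2 = 3320 kN.
Bearing (1.5 l_c t F_u ≤ 3.0 d t F_u): upper limit = 3.0·30·8·470 / 1000 = 338.4 kN.
  Edge l_c = 50 − 33/2 = 33.5 → r_n = 188.9 kN; interior l_c = 115 − 33 = 82 → r_n = 338.4 kN.
  R_n,bearing = 2·188.9 + 8·338.4 = 3085 kN → 3085 / 2 = 1540 kN.
Bearing governs: 1540 kN.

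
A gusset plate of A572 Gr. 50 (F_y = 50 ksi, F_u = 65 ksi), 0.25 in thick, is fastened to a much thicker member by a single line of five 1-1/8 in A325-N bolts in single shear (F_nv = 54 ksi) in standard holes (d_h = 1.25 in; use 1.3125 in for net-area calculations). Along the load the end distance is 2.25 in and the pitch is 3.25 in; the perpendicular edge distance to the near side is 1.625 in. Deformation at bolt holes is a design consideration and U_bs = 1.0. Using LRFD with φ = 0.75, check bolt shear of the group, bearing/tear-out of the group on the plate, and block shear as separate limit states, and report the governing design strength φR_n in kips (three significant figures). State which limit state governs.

80.1 kips (block shear governs)

Bolt shear: A_b = π·1.125²/4 = 0.994 in²; R_n = 54 × 0.994 × 5 × 1 = 268.4 kips → 0.75 × 268.4 = 201 kips.
Bearing: edge l_c = 1.625, r_n = 31.69 kips; interior l_c = 2, r_n = 39 kips; R_n = 31.69 + 4·39 = 187.7 kips → 141 kips.
Block shear: A_gv = 3.812, A_nv = 2.336, A_nt = 0.2422 in²; R_n = min(0.6F_uA_nv, 0.6F_yA_gv) + U_bs·F_u·A_nt = 106.8 kips → 80.1 kips.
Block shear governs: 80.1 kips.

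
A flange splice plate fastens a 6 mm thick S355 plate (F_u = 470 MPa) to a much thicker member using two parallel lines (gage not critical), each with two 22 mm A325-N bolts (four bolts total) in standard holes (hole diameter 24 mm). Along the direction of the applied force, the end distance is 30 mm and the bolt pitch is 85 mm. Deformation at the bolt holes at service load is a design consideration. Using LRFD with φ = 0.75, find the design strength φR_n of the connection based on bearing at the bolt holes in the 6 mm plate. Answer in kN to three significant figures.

315 kN

Per bolt r_n = 1.2 l_c t F_u ≤ 2.4 d t F_u; upper limit = 2.4 × 22 × 6 × 470 / 1000 = 148.9 kN.
Edge bolt: l_c = 30 − 24/2 = 18 mm → 1.2 × 18 × 6 × 470 / 1000 = 60.91 → r_n = 60.91 kN.
Interior bolts: l_c = 85 − 24 = 61 mm → 1.2 × 61 × 6 × 470 / 1000 = 206.4 → r_n = 148.9 kN.
R_n = 2 × 60.91 + 2 × 148.9 = 419.6 kN.
Design strength φR_n = 0.75 × 419.6 = 315 kN.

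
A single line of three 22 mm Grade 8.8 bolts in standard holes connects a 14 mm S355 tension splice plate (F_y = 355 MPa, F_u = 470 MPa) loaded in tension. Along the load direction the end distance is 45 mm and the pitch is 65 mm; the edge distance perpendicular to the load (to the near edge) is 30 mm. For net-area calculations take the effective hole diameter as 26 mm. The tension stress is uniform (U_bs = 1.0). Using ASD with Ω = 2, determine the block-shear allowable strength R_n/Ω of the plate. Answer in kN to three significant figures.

Shear plane L_v = 45 + 2·65 = 175 mm; A_gv = 175 × 14 = 2450 mm².
A_nv = (175 − 2.5·26) × 14 = 1540 mm².
A_nt = (30 − 0.5·26) × 14 = 238 mm².
0.6 F_u A_nv = 434.3 kN; 0.6 F_y A_gv = 521.9 kN → shear rupture governs the shear term.
R_n = 434.3 + 1.0 × 470 × 238 / 1000 = 546.1 kN.
Allowable strength R_n/Ω = 546.1 / 2 = 273 kN.

273 kN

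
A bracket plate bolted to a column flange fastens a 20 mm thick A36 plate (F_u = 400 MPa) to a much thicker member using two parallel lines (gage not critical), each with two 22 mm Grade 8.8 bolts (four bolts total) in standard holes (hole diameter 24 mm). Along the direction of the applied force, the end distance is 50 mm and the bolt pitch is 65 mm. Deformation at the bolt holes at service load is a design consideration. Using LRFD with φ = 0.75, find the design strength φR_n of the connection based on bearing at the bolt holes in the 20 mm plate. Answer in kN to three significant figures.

1140 kN

Per bolt r_n = 1.2 l_c t F_u ≤ 2.4 d t F_u; upper limit = 2.4 × 22 × 20 × 400 / 1000 = 422.4 kN.
Edge bolt: l_c = 50 − 24/2 = 38 mm → 1.2 × 38 × 20 × 400 / 1000 = 364.8 → r_n = 364.8 kN.
Interior bolts: l_c = 65 − 24 = 41 mm → 1.2 × 41 × 20 × 400 / 1000 = 393.6 → r_n = 393.6 kN.
R_n = 2 × 364.8 + 2 × 393.6 = 1517 kN.
Design strength φR_n = 0.75 × 1517 = 1140 kN.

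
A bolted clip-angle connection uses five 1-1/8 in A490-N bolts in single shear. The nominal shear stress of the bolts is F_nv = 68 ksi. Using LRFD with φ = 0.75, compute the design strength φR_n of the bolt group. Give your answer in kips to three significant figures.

A_b = π × 1.125² / 4 = 0.994 in².
R_n = F_nv · A_b · n · n_s = 68 × 0.994 × 5 × 1 = 338 kips.
Design strength φR_n = 0.75 × 338 = 253 kips.

253 kips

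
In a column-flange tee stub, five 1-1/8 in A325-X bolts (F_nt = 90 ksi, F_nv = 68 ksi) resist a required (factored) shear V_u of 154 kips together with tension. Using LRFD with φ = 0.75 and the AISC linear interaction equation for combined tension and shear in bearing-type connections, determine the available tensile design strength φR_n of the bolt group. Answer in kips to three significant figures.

A_b = π·1.125²/4 = 0.994 in²; f_rv = 154 / (5 × 0.994) = 30.99 ksi.
F'_nt = 1.3 F_nt − (F_nt / φF_nv) f_rv = 1.3·90 − (90/(0.75·68))·30.99 = 62.32 ksi, capped at F_nt → F'_nt = 62.32 ksi.
R_n = F'_nt · A_b · n = 62.32 × 0.994 × 5 = 309.7 kips.
Design strength φR_n = 0.75 × 309.7 = 232 kips.

232 kips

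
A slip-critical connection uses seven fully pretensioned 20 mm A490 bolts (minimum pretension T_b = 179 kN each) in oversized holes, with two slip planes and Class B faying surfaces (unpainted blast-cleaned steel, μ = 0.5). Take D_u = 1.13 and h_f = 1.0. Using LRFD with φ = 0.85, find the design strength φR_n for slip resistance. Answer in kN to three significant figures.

R_n = μ · D_u · h_f · T_b · n_s · n_b = 0.5 × 1.13 × 1.0 × 179 × 2 × 7 = 1416 kN.
Design strength φR_n = 0.85 × 1416 = 1200 kN.

1200 kN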